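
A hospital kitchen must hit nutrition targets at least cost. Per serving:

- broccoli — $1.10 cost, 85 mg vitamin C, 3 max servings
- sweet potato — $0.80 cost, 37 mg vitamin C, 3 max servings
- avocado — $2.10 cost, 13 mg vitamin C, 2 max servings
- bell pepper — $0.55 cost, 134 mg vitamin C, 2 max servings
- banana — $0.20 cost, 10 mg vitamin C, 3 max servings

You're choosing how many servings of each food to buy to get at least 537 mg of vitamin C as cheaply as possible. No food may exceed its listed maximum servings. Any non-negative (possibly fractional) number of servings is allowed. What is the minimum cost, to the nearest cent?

$4.68

Cost per mg of vitamin C: bell pepper $0.0041, broccoli $0.0129, banana $0.0200, sweet potato $0.0216, avocado $0.1615.
Take 2 servings of bell pepper: +268.0 mg vitamin C for $1.10 (total $1.10, still need 269.0 mg).
Take 3 servings of broccoli: +255.0 mg vitamin C for $3.30 (total $4.40, still need 14.0 mg).
Take 1.4 servings of banana: +14.0 mg vitamin C for $0.28 (total $4.68, still need 0.0 mg).
Greedy by cheapest-per-mg is optimal for a single linear constraint, so the minimum cost is $4.68.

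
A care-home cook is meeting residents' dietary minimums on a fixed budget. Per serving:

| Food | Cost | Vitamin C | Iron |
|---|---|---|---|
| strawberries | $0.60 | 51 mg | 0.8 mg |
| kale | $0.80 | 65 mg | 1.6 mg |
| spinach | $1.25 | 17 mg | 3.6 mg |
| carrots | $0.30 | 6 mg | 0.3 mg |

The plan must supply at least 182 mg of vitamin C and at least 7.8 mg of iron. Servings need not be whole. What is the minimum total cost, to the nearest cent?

$3.33

Compare the cost at each extreme point of the feasible region.
strawberries only: max(182/51, 7.8/0.8) = 9.75 servings → $5.85.
kale only: max(182/65, 7.8/1.6) = 4.875 servings → $3.90.
spinach only: max(182/17, 7.8/3.6) = 10.71 servings → $13.38.
carrots only: max(182/6, 7.8/0.3) = 30.33 servings → $9.10.
strawberries + kale: intersection lies outside the first quadrant.
strawberries + spinach with both tight: 3.074 servings and 1.484 servings → $3.70.
strawberries + carrots with both tight: 0.7429 servings and 24.02 servings → $7.65.
kale + spinach with both tight: 2.527 servings and 1.044 servings → $3.33.
kale + carrots with both tight: 0.7879 servings and 21.8 servings → $7.17.
spinach + carrots: intersection lies outside the first quadrant.
Cheapest feasible corner: $3.33.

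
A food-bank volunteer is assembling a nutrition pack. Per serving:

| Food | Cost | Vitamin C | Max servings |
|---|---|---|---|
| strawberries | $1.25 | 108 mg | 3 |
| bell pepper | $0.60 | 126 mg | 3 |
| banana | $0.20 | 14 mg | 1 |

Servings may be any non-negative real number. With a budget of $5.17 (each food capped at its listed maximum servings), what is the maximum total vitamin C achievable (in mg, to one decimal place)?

669.2 mg

Vitamin C per dollar: bell pepper 210, strawberries 86.4, banana 70.
Take 3 servings of bell pepper: spends $1.80, +378.0 mg vitamin C (running total 378.0 mg).
Take 2.696 servings of strawberries: spends $3.37, +291.2 mg vitamin C (running total 669.2 mg).
Greedy by best ratio exhausts the cost allowance optimally: 669.2 mg.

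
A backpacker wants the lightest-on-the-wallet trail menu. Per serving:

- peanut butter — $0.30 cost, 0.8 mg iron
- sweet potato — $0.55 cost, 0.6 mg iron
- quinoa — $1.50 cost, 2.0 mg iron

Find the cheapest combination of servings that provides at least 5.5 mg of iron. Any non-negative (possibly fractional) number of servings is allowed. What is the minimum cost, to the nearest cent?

$2.06

Cost per mg of iron: peanut butter $0.3750, quinoa $0.7500, sweet potato $0.9167.
With no serving limits, use only peanut butter: 5.5 mg / 0.8 mg = 6.875 servings × $0.30 = $2.06.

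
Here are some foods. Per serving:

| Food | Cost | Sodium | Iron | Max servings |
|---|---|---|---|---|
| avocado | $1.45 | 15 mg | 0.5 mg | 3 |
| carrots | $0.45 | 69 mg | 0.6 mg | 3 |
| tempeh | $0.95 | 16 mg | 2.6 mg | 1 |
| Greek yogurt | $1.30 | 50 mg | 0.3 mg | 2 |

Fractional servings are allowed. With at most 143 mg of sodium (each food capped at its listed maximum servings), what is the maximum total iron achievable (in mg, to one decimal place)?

Iron per mg sodium: tempeh 0.1625, avocado 0.03333, carrots 0.008696, Greek yogurt 0.006.
Take 1 serving of tempeh: uses 16 mg sodium, +2.6 mg iron (running total 2.6 mg).
Take 3 servings of avocado: uses 45 mg sodium, +1.5 mg iron (running total 4.1 mg).
Take 1.188 servings of carrots: uses 82 mg sodium, +0.7 mg iron (running total 4.8 mg).
Filling greedily by iron-per-mg sodium is optimal for one linear limit, giving 4.8 mg.

4.8 mg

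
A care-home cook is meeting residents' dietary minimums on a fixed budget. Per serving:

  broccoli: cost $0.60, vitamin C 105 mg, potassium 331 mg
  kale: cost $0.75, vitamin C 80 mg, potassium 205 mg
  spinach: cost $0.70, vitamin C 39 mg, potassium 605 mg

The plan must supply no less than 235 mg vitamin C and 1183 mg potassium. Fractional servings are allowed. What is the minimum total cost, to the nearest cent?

Check every corner: each single food scaled to meet both minima, and each pair solved so both constraints bind.
broccoli only: max(235/105, 1183/331) = 3.574 servings → $2.14.
kale only: max(235/80, 1183/205) = 5.771 servings → $4.33.
spinach only: max(235/39, 1183/605) = 6.026 servings → $4.22.
broccoli + kale: intersection lies outside the first quadrant.
broccoli + spinach with both tight: 1.897 servings and 0.9173 servings → $1.78.
kale + spinach with both tight: 2.377 servings and 1.15 servings → $2.59.
The minimum over all feasible corners is $1.78.

$1.78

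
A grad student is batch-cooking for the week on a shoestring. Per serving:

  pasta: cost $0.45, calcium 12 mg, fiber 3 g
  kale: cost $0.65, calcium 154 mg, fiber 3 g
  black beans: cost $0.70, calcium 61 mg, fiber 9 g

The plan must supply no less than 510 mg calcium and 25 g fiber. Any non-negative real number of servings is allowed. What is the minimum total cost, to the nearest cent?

Compare the cost at each extreme point of the feasible region.
pasta only: max(510/12, 25/3) = 42.5 servings → $19.12.
kale only: max(510/154, 25/3) = 8.333 servings → $5.42.
black beans only: max(510/61, 25/9) = 8.361 servings → $5.85.
pasta + kale with both tight: 5.446 servings and 2.887 servings → $4.33.
pasta + black beans: intersection lies outside the first quadrant.
kale + black beans with both tight: 2.548 servings and 1.929 servings → $3.01.
So the least-cost plan costs $3.01.

$3.01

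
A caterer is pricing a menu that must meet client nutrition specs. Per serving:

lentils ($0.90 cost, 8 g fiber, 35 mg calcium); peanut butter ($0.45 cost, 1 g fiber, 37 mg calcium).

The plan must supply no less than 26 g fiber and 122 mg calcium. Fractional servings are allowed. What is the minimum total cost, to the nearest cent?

For a min-cost LP with two ≥-constraints, a basic feasible solution has at most two positive variables.
lentils only: max(26/8, 122/35) = 3.486 servings → $3.14.
peanut butter only: max(26/1, 122/37) = 26 servings → $11.70.
lentils + peanut butter with both tight: 3.218 servings and 0.2529 servings → $3.01.
Cheapest feasible corner: $3.01.

$3.01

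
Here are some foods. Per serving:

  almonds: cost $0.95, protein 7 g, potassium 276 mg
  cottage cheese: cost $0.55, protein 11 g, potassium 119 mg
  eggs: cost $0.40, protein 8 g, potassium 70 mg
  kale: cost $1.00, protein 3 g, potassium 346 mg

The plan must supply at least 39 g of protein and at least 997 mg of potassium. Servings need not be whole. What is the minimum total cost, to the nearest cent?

$3.51

The cheapest plan sits at a corner of the feasible region — with two constraints it uses at most two foods.
almonds only: max(39/7, 997/276) = 5.571 servings → $5.29.
cottage cheese only: max(39/11, 997/119) = 8.378 servings → $4.61.
eggs only: max(39/8, 997/70) = 14.24 servings → $5.70.
kale only: max(39/3, 997/346) = 13 servings → $13.00.
almonds + cottage cheese with both tight: 2.872 servings and 1.718 servings → $3.67.
almonds + eggs with both tight: 3.054 servings and 2.203 servings → $3.78.
almonds + kale with both targets exact would need a negative amount; discard.
cottage cheese + eggs with both targets exact would need a negative amount; discard.
cottage cheese + kale with both tight: 3.045 servings and 1.834 servings → $3.51.
eggs + kale with both tight: 4.106 servings and 2.051 servings → $3.69.
So the least-cost plan costs $3.51.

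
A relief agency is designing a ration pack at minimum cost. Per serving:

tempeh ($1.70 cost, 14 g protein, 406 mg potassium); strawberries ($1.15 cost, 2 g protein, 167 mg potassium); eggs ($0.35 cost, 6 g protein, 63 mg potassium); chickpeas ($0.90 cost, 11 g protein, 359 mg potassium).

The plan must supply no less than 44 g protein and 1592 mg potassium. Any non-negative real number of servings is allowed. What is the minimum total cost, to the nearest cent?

$3.99

Minimising a linear cost over {protein ≥ 44, potassium ≥ 1592, servings ≥ 0} — the optimum is at a vertex, using one or two foods.
tempeh only: max(44/14, 1592/406) = 3.921 servings → $6.67.
strawberries only: max(44/2, 1592/167) = 22 servings → $25.30.
eggs only: max(44/6, 1592/63) = 25.27 servings → $8.84.
chickpeas only: max(44/11, 1592/359) = 4.435 servings → $3.99.
tempeh + strawberries with both tight: 2.729 servings and 2.899 servings → $7.97.
tempeh + eggs: intersection lies outside the first quadrant.
tempeh + chickpeas: intersection lies outside the first quadrant.
strawberries + eggs with both tight: 7.74 servings and 4.753 servings → $10.56.
strawberries + chickpeas with both tight: 1.534 servings and 3.721 servings → $5.11.
eggs + chickpeas: intersection lies outside the first quadrant.
The minimum over all feasible corners is $3.99.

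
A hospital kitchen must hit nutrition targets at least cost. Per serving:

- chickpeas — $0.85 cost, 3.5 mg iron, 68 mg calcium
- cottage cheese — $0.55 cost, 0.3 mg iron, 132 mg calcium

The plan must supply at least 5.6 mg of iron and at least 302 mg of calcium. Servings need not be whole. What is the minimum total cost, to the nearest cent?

$2.09

Two binding constraints pin down two serving amounts, so the optimal mix uses at most two foods. The candidates are each food alone (scaled to the tighter of iron/calcium) and each pair with both constraints tight.
chickpeas only: max(5.6/3.5, 302/68) = 4.441 servings → $3.77.
cottage cheese only: max(5.6/0.3, 302/132) = 18.67 servings → $10.27.
chickpeas + cottage cheese with both tight: 1.469 servings and 1.531 servings → $2.09.
So the least-cost plan costs $2.09.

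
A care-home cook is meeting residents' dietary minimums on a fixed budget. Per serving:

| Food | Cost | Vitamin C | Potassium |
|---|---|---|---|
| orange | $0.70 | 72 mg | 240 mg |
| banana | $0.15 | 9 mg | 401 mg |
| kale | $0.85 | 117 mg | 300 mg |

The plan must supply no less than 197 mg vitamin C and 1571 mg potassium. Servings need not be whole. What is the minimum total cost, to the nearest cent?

$1.67

Check every corner: each single food scaled to meet both minima, and each pair solved so both constraints bind.
orange only: max(197/72, 1571/240) = 6.546 servings → $4.58.
banana only: max(197/9, 1571/401) = 21.89 servings → $3.28.
kale only: max(197/117, 1571/300) = 5.237 servings → $4.45.
orange + banana with both tight: 2.428 servings and 2.465 servings → $2.07.
orange + kale with both targets exact would need a negative amount; discard.
banana + kale with both tight: 2.82 servings and 1.467 servings → $1.67.
Cheapest feasible corner: $1.67.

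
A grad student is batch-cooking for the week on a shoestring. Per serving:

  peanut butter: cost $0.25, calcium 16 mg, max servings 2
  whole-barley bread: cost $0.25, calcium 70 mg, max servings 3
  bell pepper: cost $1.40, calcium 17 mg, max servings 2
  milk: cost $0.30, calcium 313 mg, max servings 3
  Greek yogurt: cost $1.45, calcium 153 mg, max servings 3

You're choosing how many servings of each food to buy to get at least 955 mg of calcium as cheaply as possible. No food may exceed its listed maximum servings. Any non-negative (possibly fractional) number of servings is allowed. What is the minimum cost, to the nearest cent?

$0.96

Cost per mg of calcium: milk $0.0010, whole-barley bread $0.0036, Greek yogurt $0.0095, peanut butter $0.0156, bell pepper $0.0824.
Take 3 servings of milk: +939.0 mg calcium for $0.90 (total $0.90, still need 16.0 mg).
Take 0.2286 servings of whole-barley bread: +16.0 mg calcium for $0.06 (total $0.96, still need 0.0 mg).
Greedy by cheapest-per-mg is optimal for a single linear constraint, so the minimum cost is $0.96.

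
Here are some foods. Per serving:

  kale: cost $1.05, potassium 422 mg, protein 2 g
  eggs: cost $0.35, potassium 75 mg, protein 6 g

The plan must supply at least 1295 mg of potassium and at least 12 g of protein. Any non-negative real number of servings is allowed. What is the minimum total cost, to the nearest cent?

$3.39

The cheapest plan sits at a corner of the feasible region — with two constraints it uses at most two foods.
kale only: max(1295/422, 12/2) = 6 servings → $6.30.
eggs only: max(1295/75, 12/6) = 17.27 servings → $6.04.
kale + eggs with both tight: 2.884 servings and 1.039 servings → $3.39.
Cheapest feasible corner: $3.39.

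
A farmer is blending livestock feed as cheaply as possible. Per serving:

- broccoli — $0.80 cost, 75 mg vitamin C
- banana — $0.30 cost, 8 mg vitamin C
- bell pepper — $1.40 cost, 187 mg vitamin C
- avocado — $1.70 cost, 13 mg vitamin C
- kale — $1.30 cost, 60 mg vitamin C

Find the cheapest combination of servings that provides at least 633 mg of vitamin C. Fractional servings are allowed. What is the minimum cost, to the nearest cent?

$4.74

Cost per mg of vitamin C: bell pepper $0.0075, broccoli $0.0107, kale $0.0217, banana $0.0375, avocado $0.1308.
With no serving limits, use only bell pepper: 633 mg / 187 mg = 3.385 servings × $1.40 = $4.74.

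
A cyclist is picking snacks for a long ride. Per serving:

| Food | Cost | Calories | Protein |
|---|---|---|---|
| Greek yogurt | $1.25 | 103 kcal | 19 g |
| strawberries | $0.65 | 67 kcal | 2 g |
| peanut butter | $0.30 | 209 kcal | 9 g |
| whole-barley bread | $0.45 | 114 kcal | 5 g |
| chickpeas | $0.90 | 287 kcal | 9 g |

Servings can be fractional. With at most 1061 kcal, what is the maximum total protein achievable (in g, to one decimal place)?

Protein per kcal: Greek yogurt 0.1845, whole-barley bread 0.04386, peanut butter 0.04306, chickpeas 0.03136, strawberries 0.02985.
With no serving limits, spend the whole calories allowance on Greek yogurt: 1061 kcal / 103 kcal × 19 g = 195.7 g.

195.7 g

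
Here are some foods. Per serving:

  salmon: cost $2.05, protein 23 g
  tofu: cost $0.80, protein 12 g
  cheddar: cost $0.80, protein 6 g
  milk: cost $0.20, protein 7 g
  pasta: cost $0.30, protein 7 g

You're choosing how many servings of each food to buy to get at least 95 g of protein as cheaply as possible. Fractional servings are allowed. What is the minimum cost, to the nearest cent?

Cost per g of protein: milk $0.0286, pasta $0.0429, tofu $0.0667, salmon $0.0891, cheddar $0.1333.
With no serving limits, use only milk: 95 g / 7 g = 13.57 servings × $0.20 = $2.71.

$2.71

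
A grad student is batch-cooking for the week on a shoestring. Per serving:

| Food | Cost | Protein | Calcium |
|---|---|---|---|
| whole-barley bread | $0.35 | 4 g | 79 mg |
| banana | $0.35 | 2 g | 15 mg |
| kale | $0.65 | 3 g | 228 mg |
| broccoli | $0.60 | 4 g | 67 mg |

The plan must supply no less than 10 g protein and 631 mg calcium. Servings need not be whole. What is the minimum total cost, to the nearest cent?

A basic optimal solution has at most two foods positive. Try each food alone and each pair with both targets met exactly.
whole-barley bread only: max(10/4, 631/79) = 7.987 servings → $2.80.
banana only: max(10/2, 631/15) = 42.07 servings → $14.72.
kale only: max(10/3, 631/228) = 3.333 servings → $2.17.
broccoli only: max(10/4, 631/67) = 9.418 servings → $5.65.
whole-barley bread + banana: the both-tight solution has a negative serving — not a feasible corner.
whole-barley bread + kale with both tight: 0.5733 servings and 2.569 servings → $1.87.
whole-barley bread + broccoli: intersection lies outside the first quadrant.
banana + kale with both tight: 0.9416 servings and 2.706 servings → $2.09.
banana + broccoli: the both-tight solution has a negative serving — not a feasible corner.
kale + broccoli with both tight: 2.608 servings and 0.5443 servings → $2.02.
So the least-cost plan costs $1.87.

$1.87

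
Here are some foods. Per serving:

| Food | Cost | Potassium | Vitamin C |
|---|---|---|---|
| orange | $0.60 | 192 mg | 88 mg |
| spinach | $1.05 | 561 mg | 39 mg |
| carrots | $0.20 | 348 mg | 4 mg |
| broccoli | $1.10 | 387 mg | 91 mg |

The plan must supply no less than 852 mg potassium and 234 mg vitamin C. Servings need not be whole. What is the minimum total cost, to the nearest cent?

$1.77

For a min-cost LP with two ≥-constraints, a basic feasible solution has at most two positive variables.
orange only: max(852/192, 234/88) = 4.438 servings → $2.66.
spinach only: max(852/561, 234/39) = 6 servings → $6.30.
carrots only: max(852/348, 234/4) = 58.5 servings → $11.70.
broccoli only: max(852/387, 234/91) = 2.571 servings → $2.83.
orange + spinach with both tight: 2.341 servings and 0.7175 servings → $2.16.
orange + carrots with both tight: 2.613 servings and 1.006 servings → $1.77.
orange + broccoli with both tight: 0.7855 servings and 1.812 servings → $2.46.
spinach + carrots: the both-tight solution has a negative serving — not a feasible corner.
spinach + broccoli: intersection lies outside the first quadrant.
carrots + broccoli: intersection lies outside the first quadrant.
Cheapest feasible corner: $1.77.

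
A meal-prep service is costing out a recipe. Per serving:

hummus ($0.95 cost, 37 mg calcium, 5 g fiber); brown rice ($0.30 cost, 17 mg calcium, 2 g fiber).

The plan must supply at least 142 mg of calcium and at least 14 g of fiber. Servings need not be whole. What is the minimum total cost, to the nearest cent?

Compare the cost at each extreme point of the feasible region.
hummus only: max(142/37, 14/5) = 3.838 servings → $3.65.
brown rice only: max(142/17, 14/2) = 8.353 servings → $2.51.
hummus + brown rice with both targets exact would need a negative amount; discard.
So the least-cost plan costs $2.51.

$2.51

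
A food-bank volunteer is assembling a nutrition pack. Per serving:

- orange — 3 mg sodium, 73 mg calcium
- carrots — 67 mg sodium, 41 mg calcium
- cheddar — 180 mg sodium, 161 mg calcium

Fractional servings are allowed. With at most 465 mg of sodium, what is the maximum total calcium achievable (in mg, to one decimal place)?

11315.0 mg

Calcium per mg sodium: orange 24.33, cheddar 0.8944, carrots 0.6119.
With no serving limits, spend the whole sodium allowance on orange: 465 mg / 3 mg × 73 mg = 11315.0 mg.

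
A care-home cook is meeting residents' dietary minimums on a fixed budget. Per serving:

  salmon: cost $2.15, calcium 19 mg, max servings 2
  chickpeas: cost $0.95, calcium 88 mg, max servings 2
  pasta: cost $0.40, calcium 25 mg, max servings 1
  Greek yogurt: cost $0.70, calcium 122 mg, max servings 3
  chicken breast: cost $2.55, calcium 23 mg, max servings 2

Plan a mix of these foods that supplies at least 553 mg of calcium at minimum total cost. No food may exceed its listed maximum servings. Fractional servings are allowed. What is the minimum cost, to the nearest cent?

$4.18

Cost per mg of calcium: Greek yogurt $0.0057, chickpeas $0.0108, pasta $0.0160, chicken breast $0.1109, salmon $0.1132.
Take 3 servings of Greek yogurt: +366.0 mg calcium for $2.10 (total $2.10, still need 187.0 mg).
Take 2 servings of chickpeas: +176.0 mg calcium for $1.90 (total $4.00, still need 11.0 mg).
Take 0.44 servings of pasta: +11.0 mg calcium for $0.18 (total $4.18, still need 0.0 mg).
Greedy by cheapest-per-mg is optimal for a single linear constraint, so the minimum cost is $4.18.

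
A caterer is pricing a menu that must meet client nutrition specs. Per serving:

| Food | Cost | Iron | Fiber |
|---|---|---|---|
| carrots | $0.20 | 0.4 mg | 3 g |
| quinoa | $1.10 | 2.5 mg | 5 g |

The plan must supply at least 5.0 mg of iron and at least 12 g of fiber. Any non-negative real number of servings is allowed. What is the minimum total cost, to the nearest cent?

$2.22

Two binding constraints pin down two serving amounts, so the optimal mix uses at most two foods. The candidates are each food alone (scaled to the tighter of iron/fiber) and each pair with both constraints tight.
carrots only: max(5.0/0.4, 12/3) = 12.5 servings → $2.50.
quinoa only: max(5.0/2.5, 12/5) = 2.4 servings → $2.64.
carrots + quinoa with both tight: 0.9091 servings and 1.855 servings → $2.22.
So the least-cost plan costs $2.22.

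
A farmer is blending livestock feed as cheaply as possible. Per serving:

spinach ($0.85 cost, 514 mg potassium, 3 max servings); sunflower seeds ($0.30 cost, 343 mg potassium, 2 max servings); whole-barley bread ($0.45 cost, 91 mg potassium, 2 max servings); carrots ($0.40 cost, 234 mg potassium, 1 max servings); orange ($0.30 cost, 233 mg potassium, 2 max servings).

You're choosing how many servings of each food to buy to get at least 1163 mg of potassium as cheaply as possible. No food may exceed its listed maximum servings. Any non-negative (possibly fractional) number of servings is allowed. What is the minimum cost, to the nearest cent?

$1.22

Cost per mg of potassium: sunflower seeds $0.0009, orange $0.0013, spinach $0.0017, carrots $0.0017, whole-barley bread $0.0049.
Take 2 servings of sunflower seeds: +686.0 mg potassium for $0.60 (total $0.60, still need 477.0 mg).
Take 2 servings of orange: +466.0 mg potassium for $0.60 (total $1.20, still need 11.0 mg).
Take 0.0214 servings of spinach: +11.0 mg potassium for $0.02 (total $1.22, still need 0.0 mg).
Filling from the cheapest source first is optimal under one linear minimum: $1.22.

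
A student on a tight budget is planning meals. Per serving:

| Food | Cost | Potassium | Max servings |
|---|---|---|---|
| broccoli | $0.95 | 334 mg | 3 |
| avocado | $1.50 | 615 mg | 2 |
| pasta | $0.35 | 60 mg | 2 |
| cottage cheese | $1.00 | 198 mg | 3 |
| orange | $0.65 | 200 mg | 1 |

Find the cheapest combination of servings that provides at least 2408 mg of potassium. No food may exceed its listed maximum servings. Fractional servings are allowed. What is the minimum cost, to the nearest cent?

Cost per mg of potassium: avocado $0.0024, broccoli $0.0028, orange $0.0032, cottage cheese $0.0051, pasta $0.0058.
Take 2 servings of avocado: +1230.0 mg potassium for $3.00 (total $3.00, still need 1178.0 mg).
Take 3 servings of broccoli: +1002.0 mg potassium for $2.85 (total $5.85, still need 176.0 mg).
Take 0.88 servings of orange: +176.0 mg potassium for $0.57 (total $6.42, still need 0.0 mg).
Greedy by cheapest-per-mg is optimal for a single linear constraint, so the minimum cost is $6.42.

$6.42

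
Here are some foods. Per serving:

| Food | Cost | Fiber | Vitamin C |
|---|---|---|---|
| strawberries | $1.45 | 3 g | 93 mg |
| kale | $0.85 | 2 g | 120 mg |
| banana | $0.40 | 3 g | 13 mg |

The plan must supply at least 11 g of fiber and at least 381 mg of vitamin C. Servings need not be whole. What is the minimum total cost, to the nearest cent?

Minimising a linear cost over {fiber ≥ 11, vitamin C ≥ 381, servings ≥ 0} — the optimum is at a vertex, using one or two foods.
strawberries only: max(11/3, 381/93) = 4.097 servings → $5.94.
kale only: max(11/2, 381/120) = 5.5 servings → $4.67.
banana only: max(11/3, 381/13) = 29.31 servings → $11.72.
strawberries + kale with both tight: 3.207 servings and 0.6897 servings → $5.24.
strawberries + banana with both targets exact would need a negative amount; discard.
kale + banana with both tight: 2.994 servings and 1.671 servings → $3.21.
Cheapest feasible corner: $3.21.

$3.21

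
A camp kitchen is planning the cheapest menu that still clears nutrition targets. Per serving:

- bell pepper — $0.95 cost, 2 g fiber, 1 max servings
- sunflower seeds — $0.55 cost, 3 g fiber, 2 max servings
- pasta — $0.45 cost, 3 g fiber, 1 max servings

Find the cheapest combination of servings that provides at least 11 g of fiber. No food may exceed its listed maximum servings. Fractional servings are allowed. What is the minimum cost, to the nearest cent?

Cost per g of fiber: pasta $0.1500, sunflower seeds $0.1833, bell pepper $0.4750.
Take 1 serving of pasta: +3.0 g fiber for $0.45 (total $0.45, still need 8.0 g).
Take 2 servings of sunflower seeds: +6.0 g fiber for $1.10 (total $1.55, still need 2.0 g).
Take 1 serving of bell pepper: +2.0 g fiber for $0.95 (total $2.50, still need 0.0 g).
Filling from the cheapest source first is optimal under one linear minimum: $2.50.

$2.50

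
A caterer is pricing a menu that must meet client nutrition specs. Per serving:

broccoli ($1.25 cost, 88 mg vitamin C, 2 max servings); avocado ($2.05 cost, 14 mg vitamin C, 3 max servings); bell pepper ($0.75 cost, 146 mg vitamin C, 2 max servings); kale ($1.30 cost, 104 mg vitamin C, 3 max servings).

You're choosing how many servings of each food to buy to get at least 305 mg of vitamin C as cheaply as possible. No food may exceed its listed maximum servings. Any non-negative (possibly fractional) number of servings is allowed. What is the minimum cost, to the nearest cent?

Cost per mg of vitamin C: bell pepper $0.0051, kale $0.0125, broccoli $0.0142, avocado $0.1464.
Take 2 servings of bell pepper: +292.0 mg vitamin C for $1.50 (total $1.50, still need 13.0 mg).
Take 0.125 servings of kale: +13.0 mg vitamin C for $0.16 (total $1.66, still need 0.0 mg).
Greedy by cheapest-per-mg is optimal for a single linear constraint, so the minimum cost is $1.66.

$1.66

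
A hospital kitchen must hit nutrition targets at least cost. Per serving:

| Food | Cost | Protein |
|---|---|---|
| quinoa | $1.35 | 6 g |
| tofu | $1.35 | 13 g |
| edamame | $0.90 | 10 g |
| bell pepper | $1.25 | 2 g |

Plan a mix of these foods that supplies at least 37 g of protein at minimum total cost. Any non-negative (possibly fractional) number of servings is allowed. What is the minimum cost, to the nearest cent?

Cost per g of protein: edamame $0.0900, tofu $0.1038, quinoa $0.2250, bell pepper $0.6250.
With no serving limits, use only edamame: 37 g / 10 g = 3.7 servings × $0.90 = $3.33.

$3.33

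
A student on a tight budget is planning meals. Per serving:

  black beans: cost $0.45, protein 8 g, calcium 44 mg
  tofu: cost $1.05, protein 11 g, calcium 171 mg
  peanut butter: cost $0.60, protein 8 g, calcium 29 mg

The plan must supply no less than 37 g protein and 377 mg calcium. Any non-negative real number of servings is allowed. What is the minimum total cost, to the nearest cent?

For a min-cost LP with two ≥-constraints, a basic feasible solution has at most two positive variables.
black beans only: max(37/8, 377/44) = 8.568 servings → $3.86.
tofu only: max(37/11, 377/171) = 3.364 servings → $3.53.
peanut butter only: max(37/8, 377/29) = 13 servings → $7.80.
black beans + tofu with both tight: 2.466 servings and 1.57 servings → $2.76.
black beans + peanut butter with both targets exact would need a negative amount; discard.
tofu + peanut butter with both tight: 1.852 servings and 2.078 servings → $3.19.
The minimum over all feasible corners is $2.76.

$2.76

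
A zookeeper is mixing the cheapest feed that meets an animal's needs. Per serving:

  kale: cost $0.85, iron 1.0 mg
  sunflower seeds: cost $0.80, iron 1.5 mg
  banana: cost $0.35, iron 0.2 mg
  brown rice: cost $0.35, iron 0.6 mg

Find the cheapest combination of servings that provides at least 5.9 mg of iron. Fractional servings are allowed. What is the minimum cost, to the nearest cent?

$3.15

Cost per mg of iron: sunflower seeds $0.5333, brown rice $0.5833, kale $0.8500, banana $1.7500.
With no serving limits, use only sunflower seeds: 5.9 mg / 1.5 mg = 3.933 servings × $0.80 = $3.15.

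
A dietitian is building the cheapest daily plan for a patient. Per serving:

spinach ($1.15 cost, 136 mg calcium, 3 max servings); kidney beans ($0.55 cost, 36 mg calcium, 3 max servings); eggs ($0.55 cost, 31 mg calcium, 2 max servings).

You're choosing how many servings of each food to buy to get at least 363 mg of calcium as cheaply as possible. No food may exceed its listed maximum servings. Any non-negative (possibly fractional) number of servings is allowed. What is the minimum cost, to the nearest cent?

Cost per mg of calcium: spinach $0.0085, kidney beans $0.0153, eggs $0.0177.
Take 2.669 servings of spinach: +363.0 mg calcium for $3.07 (total $3.07, still need 0.0 mg).
Greedy by cheapest-per-mg is optimal for a single linear constraint, so the minimum cost is $3.07.

$3.07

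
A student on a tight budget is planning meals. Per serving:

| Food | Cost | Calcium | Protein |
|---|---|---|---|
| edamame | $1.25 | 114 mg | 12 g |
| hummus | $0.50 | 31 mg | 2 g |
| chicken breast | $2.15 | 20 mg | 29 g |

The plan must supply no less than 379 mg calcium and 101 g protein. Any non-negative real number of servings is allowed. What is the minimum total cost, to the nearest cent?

edamame only: max(379/114, 101/12) = 8.417 servings → $10.52.
hummus only: max(379/31, 101/2) = 50.5 servings → $25.25.
chicken breast only: max(379/20, 101/29) = 18.95 servings → $40.74.
edamame + hummus: the both-tight solution has a negative serving — not a feasible corner.
edamame + chicken breast with both tight: 2.926 servings and 2.272 servings → $8.54.
hummus + chicken breast with both tight: 10.44 servings and 2.763 servings → $11.16.
Cheapest feasible corner: $8.54.

$8.54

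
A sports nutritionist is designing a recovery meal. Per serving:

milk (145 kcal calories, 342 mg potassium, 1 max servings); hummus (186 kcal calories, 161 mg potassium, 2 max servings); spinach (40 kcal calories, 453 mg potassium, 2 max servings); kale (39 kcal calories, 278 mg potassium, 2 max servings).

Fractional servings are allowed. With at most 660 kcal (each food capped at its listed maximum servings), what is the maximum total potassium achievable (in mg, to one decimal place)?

Potassium per kcal: spinach 11.32, kale 7.128, milk 2.359, hummus 0.8656.
Take 2 servings of spinach: uses 80 kcal, +906.0 mg potassium (running total 906.0 mg).
Take 2 servings of kale: uses 78 kcal, +556.0 mg potassium (running total 1462.0 mg).
Take 1 serving of milk: uses 145 kcal, +342.0 mg potassium (running total 1804.0 mg).
Take 1.919 servings of hummus: uses 357 kcal, +309.0 mg potassium (running total 2113.0 mg).
Filling greedily by potassium-per-kcal is optimal for one linear limit, giving 2113.0 mg.

2113.0 mg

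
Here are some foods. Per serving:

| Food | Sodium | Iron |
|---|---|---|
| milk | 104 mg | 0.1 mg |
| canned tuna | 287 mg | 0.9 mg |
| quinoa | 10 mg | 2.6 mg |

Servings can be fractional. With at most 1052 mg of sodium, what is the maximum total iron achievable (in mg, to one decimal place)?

273.5 mg

Iron per mg sodium: quinoa 0.26, canned tuna 0.003136, milk 0.0009615.
With no serving limits, spend the whole sodium allowance on quinoa: 1052 mg / 10 mg × 2.6 mg = 273.5 mg.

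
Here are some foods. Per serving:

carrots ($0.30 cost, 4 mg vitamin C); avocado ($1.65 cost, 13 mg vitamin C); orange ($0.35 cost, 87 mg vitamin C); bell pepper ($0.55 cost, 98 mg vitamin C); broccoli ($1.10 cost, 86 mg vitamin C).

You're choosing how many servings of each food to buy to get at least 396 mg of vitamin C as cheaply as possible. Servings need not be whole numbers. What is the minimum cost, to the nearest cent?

Cost per mg of vitamin C: orange $0.0040, bell pepper $0.0056, broccoli $0.0128, carrots $0.0750, avocado $0.1269.
With no serving limits, use only orange: 396 mg / 87 mg = 4.552 servings × $0.35 = $1.59.

$1.59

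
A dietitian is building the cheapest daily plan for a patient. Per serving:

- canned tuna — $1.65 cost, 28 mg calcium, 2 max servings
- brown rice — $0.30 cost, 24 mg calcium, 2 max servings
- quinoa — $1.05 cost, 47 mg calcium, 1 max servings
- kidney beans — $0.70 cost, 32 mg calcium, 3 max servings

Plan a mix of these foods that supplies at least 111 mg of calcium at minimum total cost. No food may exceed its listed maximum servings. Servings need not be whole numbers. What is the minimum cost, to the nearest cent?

$1.98

Cost per mg of calcium: brown rice $0.0125, kidney beans $0.0219, quinoa $0.0223, canned tuna $0.0589.
Take 2 servings of brown rice: +48.0 mg calcium for $0.60 (total $0.60, still need 63.0 mg).
Take 1.969 servings of kidney beans: +63.0 mg calcium for $1.38 (total $1.98, still need 0.0 mg).
Filling from the cheapest source first is optimal under one linear minimum: $1.98.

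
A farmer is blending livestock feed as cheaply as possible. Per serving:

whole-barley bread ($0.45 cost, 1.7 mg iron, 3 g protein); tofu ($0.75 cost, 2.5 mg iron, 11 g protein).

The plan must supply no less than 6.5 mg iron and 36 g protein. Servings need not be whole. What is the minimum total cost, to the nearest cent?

The cheapest plan sits at a corner of the feasible region — with two constraints it uses at most two foods.
whole-barley bread only: max(6.5/1.7, 36/3) = 12 servings → $5.40.
tofu only: max(6.5/2.5, 36/11) = 3.273 servings → $2.45.
whole-barley bread + tofu: the both-tight solution has a negative serving — not a feasible corner.
Cheapest feasible corner: $2.45.

$2.45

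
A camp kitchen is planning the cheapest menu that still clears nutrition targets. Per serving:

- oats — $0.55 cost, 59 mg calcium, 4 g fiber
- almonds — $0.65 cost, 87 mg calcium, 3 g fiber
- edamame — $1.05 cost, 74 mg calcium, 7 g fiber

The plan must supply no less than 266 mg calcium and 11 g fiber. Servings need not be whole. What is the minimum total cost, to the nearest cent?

$2.09

Two binding constraints pin down two serving amounts, so the optimal mix uses at most two foods. The candidates are each food alone (scaled to the tighter of calcium/fiber) and each pair with both constraints tight.
oats only: max(266/59, 11/4) = 4.508 servings → $2.48.
almonds only: max(266/87, 11/3) = 3.667 servings → $2.38.
edamame only: max(266/74, 11/7) = 3.595 servings → $3.77.
oats + almonds with both tight: 0.9298 servings and 2.427 servings → $2.09.
oats + edamame with both targets exact would need a negative amount; discard.
almonds + edamame with both tight: 2.708 servings and 0.4109 servings → $2.19.
So the least-cost plan costs $2.09.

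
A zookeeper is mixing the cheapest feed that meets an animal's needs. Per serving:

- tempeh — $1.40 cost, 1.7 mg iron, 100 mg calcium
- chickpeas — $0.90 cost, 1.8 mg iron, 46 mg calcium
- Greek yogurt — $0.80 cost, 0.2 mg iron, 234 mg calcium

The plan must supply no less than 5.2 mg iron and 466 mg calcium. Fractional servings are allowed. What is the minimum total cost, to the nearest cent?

$3.62

For a min-cost LP with two ≥-constraints, a basic feasible solution has at most two positive variables.
tempeh only: max(5.2/1.7, 466/100) = 4.66 servings → $6.52.
chickpeas only: max(5.2/1.8, 466/46) = 10.13 servings → $9.12.
Greek yogurt only: max(5.2/0.2, 466/234) = 26 servings → $20.80.
tempeh + chickpeas: intersection lies outside the first quadrant.
tempeh + Greek yogurt with both tight: 2.974 servings and 0.7205 servings → $4.74.
chickpeas + Greek yogurt with both tight: 2.727 servings and 1.455 servings → $3.62.
The minimum over all feasible corners is $3.62.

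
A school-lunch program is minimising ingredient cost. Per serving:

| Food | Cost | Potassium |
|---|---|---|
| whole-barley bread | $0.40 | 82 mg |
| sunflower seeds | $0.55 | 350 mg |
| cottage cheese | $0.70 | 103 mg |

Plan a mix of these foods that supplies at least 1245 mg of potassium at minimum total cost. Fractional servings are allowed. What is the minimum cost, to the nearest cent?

Cost per mg of potassium: sunflower seeds $0.0016, whole-barley bread $0.0049, cottage cheese $0.0068.
With no serving limits, use only sunflower seeds: 1245 mg / 350 mg = 3.557 servings × $0.55 = $1.96.

$1.96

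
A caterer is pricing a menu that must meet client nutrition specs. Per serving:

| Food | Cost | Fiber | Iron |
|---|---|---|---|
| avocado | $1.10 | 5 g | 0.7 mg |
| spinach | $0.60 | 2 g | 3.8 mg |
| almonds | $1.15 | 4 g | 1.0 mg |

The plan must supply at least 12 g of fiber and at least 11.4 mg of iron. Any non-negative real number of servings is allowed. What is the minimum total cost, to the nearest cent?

$3.08

A basic optimal solution has at most two foods positive. Try each food alone and each pair with both targets met exactly.
avocado only: max(12/5, 11.4/0.7) = 16.29 servings → $17.91.
spinach only: max(12/2, 11.4/3.8) = 6 servings → $3.60.
almonds only: max(12/4, 11.4/1.0) = 11.4 servings → $13.11.
avocado + spinach with both tight: 1.295 servings and 2.761 servings → $3.08.
avocado + almonds with both targets exact would need a negative amount; discard.
spinach + almonds with both tight: 2.545 servings and 1.727 servings → $3.51.
Cheapest feasible corner: $3.08.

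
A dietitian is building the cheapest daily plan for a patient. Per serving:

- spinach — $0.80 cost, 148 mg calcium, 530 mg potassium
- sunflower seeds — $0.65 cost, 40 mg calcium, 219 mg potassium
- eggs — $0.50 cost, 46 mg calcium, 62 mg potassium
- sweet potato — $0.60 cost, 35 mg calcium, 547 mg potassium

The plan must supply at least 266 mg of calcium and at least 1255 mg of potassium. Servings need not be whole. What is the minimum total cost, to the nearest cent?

$1.73

Two binding constraints pin down two serving amounts, so the optimal mix uses at most two foods. The candidates are each food alone (scaled to the tighter of calcium/potassium) and each pair with both constraints tight.
spinach only: max(266/148, 1255/530) = 2.368 servings → $1.89.
sunflower seeds only: max(266/40, 1255/219) = 6.65 servings → $4.32.
eggs only: max(266/46, 1255/62) = 20.24 servings → $10.12.
sweet potato only: max(266/35, 1255/547) = 7.6 servings → $4.56.
spinach + sunflower seeds with both tight: 0.7183 servings and 3.992 servings → $3.17.
spinach + eggs: intersection lies outside the first quadrant.
spinach + sweet potato with both tight: 1.628 servings and 0.7172 servings → $1.73.
sunflower seeds + eggs with both tight: 5.43 servings and 1.061 servings → $4.06.
sunflower seeds + sweet potato: intersection lies outside the first quadrant.
eggs + sweet potato with both tight: 4.418 servings and 1.794 servings → $3.29.
Cheapest feasible corner: $1.73.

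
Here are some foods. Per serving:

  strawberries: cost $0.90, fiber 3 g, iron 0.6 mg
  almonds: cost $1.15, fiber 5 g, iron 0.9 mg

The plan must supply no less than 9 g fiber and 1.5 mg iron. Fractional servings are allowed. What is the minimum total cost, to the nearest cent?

Compare the cost at each extreme point of the feasible region.
strawberries only: max(9/3, 1.5/0.6) = 3 servings → $2.70.
almonds only: max(9/5, 1.5/0.9) = 1.8 servings → $2.07.
strawberries + almonds: intersection lies outside the first quadrant.
The minimum over all feasible corners is $2.07.

$2.07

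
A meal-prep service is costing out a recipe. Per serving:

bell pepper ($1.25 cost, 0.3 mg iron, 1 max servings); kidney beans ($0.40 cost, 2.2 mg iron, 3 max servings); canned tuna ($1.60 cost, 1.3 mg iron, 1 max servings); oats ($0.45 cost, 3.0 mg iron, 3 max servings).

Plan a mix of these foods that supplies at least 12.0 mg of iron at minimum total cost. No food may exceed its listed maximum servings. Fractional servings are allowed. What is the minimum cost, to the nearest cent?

$1.90

Cost per mg of iron: oats $0.1500, kidney beans $0.1818, canned tuna $1.2308, bell pepper $4.1667.
Take 3 servings of oats: +9.0 mg iron for $1.35 (total $1.35, still need 3.0 mg).
Take 1.364 servings of kidney beans: +3.0 mg iron for $0.55 (total $1.90, still need 0.0 mg).
Greedy by cheapest-per-mg is optimal for a single linear constraint, so the minimum cost is $1.90.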